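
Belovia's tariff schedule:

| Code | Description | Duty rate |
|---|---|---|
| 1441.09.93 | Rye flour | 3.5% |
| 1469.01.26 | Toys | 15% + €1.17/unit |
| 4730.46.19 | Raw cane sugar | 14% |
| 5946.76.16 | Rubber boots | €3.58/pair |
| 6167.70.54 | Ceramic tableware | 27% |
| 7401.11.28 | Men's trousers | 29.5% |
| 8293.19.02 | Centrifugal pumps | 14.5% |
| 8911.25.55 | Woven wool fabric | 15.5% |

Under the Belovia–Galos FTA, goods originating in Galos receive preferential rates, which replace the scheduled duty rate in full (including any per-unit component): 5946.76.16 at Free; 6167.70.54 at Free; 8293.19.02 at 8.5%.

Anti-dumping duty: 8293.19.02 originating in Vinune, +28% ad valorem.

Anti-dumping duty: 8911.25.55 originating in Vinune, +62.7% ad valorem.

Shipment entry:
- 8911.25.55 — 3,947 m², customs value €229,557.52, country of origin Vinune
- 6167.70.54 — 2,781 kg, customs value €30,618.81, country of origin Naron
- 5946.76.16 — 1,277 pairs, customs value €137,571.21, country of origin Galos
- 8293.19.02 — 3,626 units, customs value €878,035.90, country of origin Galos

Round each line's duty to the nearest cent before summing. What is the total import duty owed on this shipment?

Line 1 (8911.25.55, Vinune, 3,947 m², €229,557.52):
Base rate for 8911.25.55 is 15.5%.
Additional duty on 8911.25.55 from Vinune: +62.7%. Applied ad valorem rate: 15.5% + 62.7% = 78.2%.
Duty = €229,557.52 × 78.2% = €179,513.98.
Line 2 (6167.70.54, Naron, 2,781 kg, €30,618.81):
Base rate for 6167.70.54 is 27%.
6167.70.54 has an FTA preferential rate, but origin Naron is not Galos; base rate stands.
Duty = €30,618.81 × 27% = €8,267.08.
Line 3 (5946.76.16, Galos, 1,277 pairs, €137,571.21):
Base rate for 5946.76.16 is €3.58/pair.
Origin Galos qualifies under the Belovia–Galos agreement and 5946.76.16 is covered: preferential rate Free applies instead.
Duty = €137,571.21 × 0% = €0.00.
Line 4 (8293.19.02, Galos, 3,626 units, €878,035.90):
Base rate for 8293.19.02 is 14.5%.
Origin Galos qualifies under the Belovia–Galos agreement and 8293.19.02 is covered: preferential rate 8.5% applies instead.
The additional-duty order on 8293.19.02 targets Vinune, not Galos; it does not apply.
Duty = €878,035.90 × 8.5% = €74,633.05.
Total = €179,513.98 + €8,267.08 + €0.00 + €74,633.05 = €262,414.11.

€262,414.11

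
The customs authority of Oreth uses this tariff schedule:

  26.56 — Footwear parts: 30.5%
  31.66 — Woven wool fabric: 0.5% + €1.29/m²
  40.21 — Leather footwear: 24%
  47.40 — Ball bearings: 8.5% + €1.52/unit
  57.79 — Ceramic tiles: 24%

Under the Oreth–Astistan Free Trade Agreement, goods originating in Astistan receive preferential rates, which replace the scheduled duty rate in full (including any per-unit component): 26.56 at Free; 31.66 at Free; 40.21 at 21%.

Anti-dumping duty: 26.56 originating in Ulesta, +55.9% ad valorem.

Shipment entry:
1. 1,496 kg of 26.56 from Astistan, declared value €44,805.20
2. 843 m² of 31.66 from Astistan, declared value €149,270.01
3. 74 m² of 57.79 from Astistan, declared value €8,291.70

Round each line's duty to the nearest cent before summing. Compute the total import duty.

€1,990.01

Line 1 (26.56, Astistan, 1,496 kg, €44,805.20):
Base rate for 26.56 is 30.5%.
Origin Astistan qualifies under the Oreth–Astistan agreement and 26.56 is covered: preferential rate Free applies instead.
The additional-duty order on 26.56 targets Ulesta, not Astistan; it does not apply.
Duty = €44,805.20 × 0% = €0.00.
Line 2 (31.66, Astistan, 843 m², €149,270.01):
Base rate for 31.66 is 0.5% + €1.29/m².
Origin Astistan qualifies under the Oreth–Astistan agreement and 31.66 is covered: preferential rate Free applies instead.
Duty = €149,270.01 × 0% = €0.00.
Line 3 (57.79, Astistan, 74 m², €8,291.70):
Base rate for 57.79 is 24%.
Origin Astistan is the FTA partner but 57.79 is not on the preference list; base rate stands.
Duty = €8,291.70 × 24% = €1,990.01.
Total = €0.00 + €0.00 + €1,990.01 = €1,990.01.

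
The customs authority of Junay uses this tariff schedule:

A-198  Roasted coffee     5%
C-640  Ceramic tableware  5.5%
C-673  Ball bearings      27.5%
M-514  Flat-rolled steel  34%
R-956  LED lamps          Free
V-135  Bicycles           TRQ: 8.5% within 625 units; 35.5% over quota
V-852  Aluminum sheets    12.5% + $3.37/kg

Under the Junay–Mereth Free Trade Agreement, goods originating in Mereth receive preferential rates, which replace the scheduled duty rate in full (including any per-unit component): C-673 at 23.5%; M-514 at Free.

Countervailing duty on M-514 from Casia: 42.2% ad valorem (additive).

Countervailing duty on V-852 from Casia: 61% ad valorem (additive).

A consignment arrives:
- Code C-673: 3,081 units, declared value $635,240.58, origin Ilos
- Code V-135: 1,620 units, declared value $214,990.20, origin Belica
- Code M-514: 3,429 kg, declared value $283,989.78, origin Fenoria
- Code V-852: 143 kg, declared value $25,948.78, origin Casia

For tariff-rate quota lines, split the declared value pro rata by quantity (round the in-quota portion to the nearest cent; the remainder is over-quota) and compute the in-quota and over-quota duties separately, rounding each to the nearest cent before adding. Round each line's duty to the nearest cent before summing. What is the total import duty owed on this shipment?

Line 1 (C-673, Ilos, 3,081 units, $635,240.58):
Base rate for C-673 is 27.5%.
C-673 has an FTA preferential rate, but origin Ilos is not Mereth; base rate stands.
Duty = $635,240.58 × 27.5% = $174,691.16.
Line 2 (V-135, Belica, 1,620 units, $214,990.20):
Code V-135 is under a tariff-rate quota (threshold 625 units). In-quota: 625 units at 8.5%; over-quota: 995 units at 35.5%.
Pro-rata value split: in-quota = $214,990.20 × 625/1,620 = $82,943.75; over-quota = $214,990.20 − $82,943.75 = $132,046.45.
In-quota duty = $82,943.75 × 8.5% = $7,050.22. Over-quota duty = $132,046.45 × 35.5% = $46,876.49.
Line duty = $7,050.22 + $46,876.49 = $53,926.71.
Line 3 (M-514, Fenoria, 3,429 kg, $283,989.78):
Base rate for M-514 is 34%.
M-514 has an FTA preferential rate, but origin Fenoria is not Mereth; base rate stands.
The additional-duty order on M-514 targets Casia, not Fenoria; it does not apply.
Duty = $283,989.78 × 34% = $96,556.53.
Line 4 (V-852, Casia, 143 kg, $25,948.78):
Base rate for V-852 is 12.5% + $3.37/kg.
Additional duty on V-852 from Casia: +61%. Applied ad valorem rate: 12.5% + 61% = 73.5%.
Duty = $25,948.78 × 73.5% + 143 × $3.37 = $19,554.26.
Total = $174,691.16 + $53,926.71 + $96,556.53 + $19,554.26 = $344,728.66.

$344,728.66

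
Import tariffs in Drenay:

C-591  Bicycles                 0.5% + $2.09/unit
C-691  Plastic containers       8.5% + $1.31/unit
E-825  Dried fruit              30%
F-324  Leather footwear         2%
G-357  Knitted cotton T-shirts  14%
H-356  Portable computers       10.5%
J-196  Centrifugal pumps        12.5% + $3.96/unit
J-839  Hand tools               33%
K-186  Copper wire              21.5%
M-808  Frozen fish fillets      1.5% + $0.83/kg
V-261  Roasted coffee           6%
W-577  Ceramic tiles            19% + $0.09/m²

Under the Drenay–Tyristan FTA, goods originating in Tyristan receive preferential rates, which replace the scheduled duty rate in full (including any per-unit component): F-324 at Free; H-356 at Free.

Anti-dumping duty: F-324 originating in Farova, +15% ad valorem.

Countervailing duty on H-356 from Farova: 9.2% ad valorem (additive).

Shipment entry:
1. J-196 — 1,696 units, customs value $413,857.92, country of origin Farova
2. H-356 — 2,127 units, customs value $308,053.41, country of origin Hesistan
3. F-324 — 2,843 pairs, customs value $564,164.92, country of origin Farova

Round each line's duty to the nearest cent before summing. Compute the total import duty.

$186,702.05

Line 1 (J-196, Farova, 1,696 units, $413,857.92):
Base rate for J-196 is 12.5% + $3.96/unit.
Duty = $413,857.92 × 12.5% + 1,696 × $3.96 = $58,448.40.
Line 2 (H-356, Hesistan, 2,127 units, $308,053.41):
Base rate for H-356 is 10.5%.
H-356 has an FTA preferential rate, but origin Hesistan is not Tyristan; base rate stands.
The additional-duty order on H-356 targets Farova, not Hesistan; it does not apply.
Duty = $308,053.41 × 10.5% = $32,345.61.
Line 3 (F-324, Farova, 2,843 pairs, $564,164.92):
Base rate for F-324 is 2%.
F-324 has an FTA preferential rate, but origin Farova is not Tyristan; base rate stands.
Additional duty on F-324 from Farova: +15%. Applied ad valorem rate: 2% + 15% = 17%.
Duty = $564,164.92 × 17% = $95,908.04.
Total = $58,448.40 + $32,345.61 + $95,908.04 = $186,702.05.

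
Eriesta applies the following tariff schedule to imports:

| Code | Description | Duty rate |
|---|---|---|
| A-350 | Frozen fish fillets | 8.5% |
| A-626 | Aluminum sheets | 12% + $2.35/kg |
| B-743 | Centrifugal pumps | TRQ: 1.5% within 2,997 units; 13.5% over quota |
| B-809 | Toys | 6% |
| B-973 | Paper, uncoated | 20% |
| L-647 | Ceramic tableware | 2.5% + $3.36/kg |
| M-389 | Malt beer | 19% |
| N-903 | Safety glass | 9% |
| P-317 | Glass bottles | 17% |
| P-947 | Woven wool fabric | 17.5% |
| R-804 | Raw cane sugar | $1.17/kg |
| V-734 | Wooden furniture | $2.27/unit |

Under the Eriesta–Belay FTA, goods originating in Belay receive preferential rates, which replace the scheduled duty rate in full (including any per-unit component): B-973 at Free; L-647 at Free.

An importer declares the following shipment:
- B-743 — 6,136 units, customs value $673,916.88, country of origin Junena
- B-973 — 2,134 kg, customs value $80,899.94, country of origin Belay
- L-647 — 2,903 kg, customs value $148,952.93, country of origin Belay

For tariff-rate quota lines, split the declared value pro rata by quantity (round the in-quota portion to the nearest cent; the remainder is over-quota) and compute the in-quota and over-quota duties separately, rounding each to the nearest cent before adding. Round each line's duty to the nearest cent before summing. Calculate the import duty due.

$51,479.52

Line 1 (B-743, Junena, 6,136 units, $673,916.88):
Code B-743 is under a tariff-rate quota (threshold 2,997 units). In-quota: 2,997 units at 1.5%; over-quota: 3,139 units at 13.5%.
Pro-rata value split: in-quota = $673,916.88 × 2,997/6,136 = $329,160.51; over-quota = $673,916.88 − $329,160.51 = $344,756.37.
In-quota duty = $329,160.51 × 1.5% = $4,937.41. Over-quota duty = $344,756.37 × 13.5% = $46,542.11.
Line duty = $4,937.41 + $46,542.11 = $51,479.52.
Line 2 (B-973, Belay, 2,134 kg, $80,899.94):
Base rate for B-973 is 20%.
Origin Belay qualifies under the Eriesta–Belay agreement and B-973 is covered: preferential rate Free applies instead.
Duty = $80,899.94 × 0% = $0.00.
Line 3 (L-647, Belay, 2,903 kg, $148,952.93):
Base rate for L-647 is 2.5% + $3.36/kg.
Origin Belay qualifies under the Eriesta–Belay agreement and L-647 is covered: preferential rate Free applies instead.
Duty = $148,952.93 × 0% = $0.00.
Total = $51,479.52 + $0.00 + $0.00 = $51,479.52.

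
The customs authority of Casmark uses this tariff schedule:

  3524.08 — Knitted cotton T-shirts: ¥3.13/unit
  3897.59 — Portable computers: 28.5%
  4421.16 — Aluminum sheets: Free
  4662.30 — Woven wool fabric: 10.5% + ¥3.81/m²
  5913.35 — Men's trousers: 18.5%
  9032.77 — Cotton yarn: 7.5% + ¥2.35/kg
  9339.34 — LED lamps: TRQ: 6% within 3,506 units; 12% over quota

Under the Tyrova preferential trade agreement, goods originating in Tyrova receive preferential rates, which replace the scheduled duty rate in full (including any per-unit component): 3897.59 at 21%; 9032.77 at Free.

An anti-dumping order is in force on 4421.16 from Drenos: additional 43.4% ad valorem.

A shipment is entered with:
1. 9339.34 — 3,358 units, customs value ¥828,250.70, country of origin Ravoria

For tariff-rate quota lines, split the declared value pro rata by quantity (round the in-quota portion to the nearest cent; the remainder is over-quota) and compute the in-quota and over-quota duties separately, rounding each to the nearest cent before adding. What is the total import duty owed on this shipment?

Line 1 (9339.34, Ravoria, 3,358 units, ¥828,250.70):
Code 9339.34 is under a tariff-rate quota (threshold 3,506 units). Quantity 3,358 units is within the quota, so the in-quota rate 6% applies to the full value.
Duty = ¥828,250.70 × 6% = ¥49,695.04.

¥49,695.04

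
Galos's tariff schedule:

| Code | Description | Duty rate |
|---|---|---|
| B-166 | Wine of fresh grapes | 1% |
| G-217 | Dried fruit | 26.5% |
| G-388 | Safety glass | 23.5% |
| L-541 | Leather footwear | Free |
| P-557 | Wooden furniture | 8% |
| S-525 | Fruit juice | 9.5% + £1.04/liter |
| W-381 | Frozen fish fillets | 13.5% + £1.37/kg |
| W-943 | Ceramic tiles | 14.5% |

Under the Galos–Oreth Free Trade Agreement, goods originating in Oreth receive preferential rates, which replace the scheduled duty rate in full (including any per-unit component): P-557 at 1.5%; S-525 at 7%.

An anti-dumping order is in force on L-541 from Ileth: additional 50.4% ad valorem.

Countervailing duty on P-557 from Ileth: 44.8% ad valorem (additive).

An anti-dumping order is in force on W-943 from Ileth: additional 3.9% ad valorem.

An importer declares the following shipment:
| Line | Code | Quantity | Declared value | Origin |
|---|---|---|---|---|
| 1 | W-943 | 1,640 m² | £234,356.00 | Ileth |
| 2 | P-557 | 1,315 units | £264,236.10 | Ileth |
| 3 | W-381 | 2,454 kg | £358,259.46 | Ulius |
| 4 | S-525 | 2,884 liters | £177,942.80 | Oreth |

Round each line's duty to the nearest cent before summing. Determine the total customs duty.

£246,821.17

Line 1 (W-943, Ileth, 1,640 m², £234,356.00):
Base rate for W-943 is 14.5%.
Additional duty on W-943 from Ileth: +3.9%. Applied ad valorem rate: 14.5% + 3.9% = 18.4%.
Duty = £234,356.00 × 18.4% = £43,121.50.
Line 2 (P-557, Ileth, 1,315 units, £264,236.10):
Base rate for P-557 is 8%.
P-557 has an FTA preferential rate, but origin Ileth is not Oreth; base rate stands.
Additional duty on P-557 from Ileth: +44.8%. Applied ad valorem rate: 8% + 44.8% = 52.8%.
Duty = £264,236.10 × 52.8% = £139,516.66.
Line 3 (W-381, Ulius, 2,454 kg, £358,259.46):
Base rate for W-381 is 13.5% + £1.37/kg.
Duty = £358,259.46 × 13.5% + 2,454 × £1.37 = £51,727.01.
Line 4 (S-525, Oreth, 2,884 liters, £177,942.80):
Base rate for S-525 is 9.5% + £1.04/liter.
Origin Oreth qualifies under the Galos–Oreth agreement and S-525 is covered: preferential rate 7% applies instead.
Duty = £177,942.80 × 7% = £12,456.00.
Total = £43,121.50 + £139,516.66 + £51,727.01 + £12,456.00 = £246,821.17.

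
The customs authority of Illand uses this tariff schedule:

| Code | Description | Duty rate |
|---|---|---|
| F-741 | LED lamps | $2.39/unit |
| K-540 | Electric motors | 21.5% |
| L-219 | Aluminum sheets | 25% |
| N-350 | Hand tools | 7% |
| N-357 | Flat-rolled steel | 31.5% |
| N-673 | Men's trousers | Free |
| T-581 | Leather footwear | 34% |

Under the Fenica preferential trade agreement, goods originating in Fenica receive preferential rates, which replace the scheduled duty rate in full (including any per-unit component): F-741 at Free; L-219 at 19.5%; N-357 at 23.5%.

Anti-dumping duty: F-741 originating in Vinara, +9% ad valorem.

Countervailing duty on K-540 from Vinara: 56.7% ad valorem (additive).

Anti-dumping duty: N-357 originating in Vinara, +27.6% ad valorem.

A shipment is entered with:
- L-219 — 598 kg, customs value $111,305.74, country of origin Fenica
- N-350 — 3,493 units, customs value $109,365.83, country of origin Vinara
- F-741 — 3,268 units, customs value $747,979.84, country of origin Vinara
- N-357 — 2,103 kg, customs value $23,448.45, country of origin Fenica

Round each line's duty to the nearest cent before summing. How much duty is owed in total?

Line 1 (L-219, Fenica, 598 kg, $111,305.74):
Base rate for L-219 is 25%.
Origin Fenica qualifies under the Illand–Fenica agreement and L-219 is covered: preferential rate 19.5% applies instead.
Duty = $111,305.74 × 19.5% = $21,704.62.
Line 2 (N-350, Vinara, 3,493 units, $109,365.83):
Base rate for N-350 is 7%.
Duty = $109,365.83 × 7% = $7,655.61.
Line 3 (F-741, Vinara, 3,268 units, $747,979.84):
Base rate for F-741 is $2.39/unit.
F-741 has an FTA preferential rate, but origin Vinara is not Fenica; base rate stands.
Additional duty on F-741 from Vinara: +9% ad valorem. Applied ad valorem rate = 9%.
Duty = $747,979.84 × 9% + 3,268 × $2.39 = $75,128.71.
Line 4 (N-357, Fenica, 2,103 kg, $23,448.45):
Base rate for N-357 is 31.5%.
Origin Fenica qualifies under the Illand–Fenica agreement and N-357 is covered: preferential rate 23.5% applies instead.
The additional-duty order on N-357 targets Vinara, not Fenica; it does not apply.
Duty = $23,448.45 × 23.5% = $5,510.39.
Total = $21,704.62 + $7,655.61 + $75,128.71 + $5,510.39 = $109,999.33.

$109,999.33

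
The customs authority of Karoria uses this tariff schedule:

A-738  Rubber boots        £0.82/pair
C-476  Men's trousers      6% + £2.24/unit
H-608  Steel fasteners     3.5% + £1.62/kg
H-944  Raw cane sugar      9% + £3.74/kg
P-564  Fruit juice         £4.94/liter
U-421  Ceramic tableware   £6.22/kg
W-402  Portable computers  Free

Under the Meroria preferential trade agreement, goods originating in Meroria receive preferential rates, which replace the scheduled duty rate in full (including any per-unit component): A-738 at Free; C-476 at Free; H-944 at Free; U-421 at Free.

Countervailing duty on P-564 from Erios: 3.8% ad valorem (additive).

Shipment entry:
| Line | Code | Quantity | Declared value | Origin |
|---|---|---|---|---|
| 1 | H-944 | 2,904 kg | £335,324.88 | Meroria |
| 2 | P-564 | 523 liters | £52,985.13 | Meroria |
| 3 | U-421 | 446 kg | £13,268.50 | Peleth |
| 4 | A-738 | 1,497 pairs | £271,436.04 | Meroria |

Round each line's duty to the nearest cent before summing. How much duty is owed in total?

Line 1 (H-944, Meroria, 2,904 kg, £335,324.88):
Base rate for H-944 is 9% + £3.74/kg.
Origin Meroria qualifies under the Karoria–Meroria agreement and H-944 is covered: preferential rate Free applies instead.
Duty = £335,324.88 × 0% = £0.00.
Line 2 (P-564, Meroria, 523 liters, £52,985.13):
Base rate for P-564 is £4.94/liter.
Origin Meroria is the FTA partner but P-564 is not on the preference list; base rate stands.
The additional-duty order on P-564 targets Erios, not Meroria; it does not apply.
Duty = 523 × £4.94 = £2,583.62.
Line 3 (U-421, Peleth, 446 kg, £13,268.50):
Base rate for U-421 is £6.22/kg.
U-421 has an FTA preferential rate, but origin Peleth is not Meroria; base rate stands.
Duty = 446 × £6.22 = £2,774.12.
Line 4 (A-738, Meroria, 1,497 pairs, £271,436.04):
Base rate for A-738 is £0.82/pair.
Origin Meroria qualifies under the Karoria–Meroria agreement and A-738 is covered: preferential rate Free applies instead.
Duty = £271,436.04 × 0% = £0.00.
Total = £0.00 + £2,583.62 + £2,774.12 + £0.00 = £5,357.74.

£5,357.74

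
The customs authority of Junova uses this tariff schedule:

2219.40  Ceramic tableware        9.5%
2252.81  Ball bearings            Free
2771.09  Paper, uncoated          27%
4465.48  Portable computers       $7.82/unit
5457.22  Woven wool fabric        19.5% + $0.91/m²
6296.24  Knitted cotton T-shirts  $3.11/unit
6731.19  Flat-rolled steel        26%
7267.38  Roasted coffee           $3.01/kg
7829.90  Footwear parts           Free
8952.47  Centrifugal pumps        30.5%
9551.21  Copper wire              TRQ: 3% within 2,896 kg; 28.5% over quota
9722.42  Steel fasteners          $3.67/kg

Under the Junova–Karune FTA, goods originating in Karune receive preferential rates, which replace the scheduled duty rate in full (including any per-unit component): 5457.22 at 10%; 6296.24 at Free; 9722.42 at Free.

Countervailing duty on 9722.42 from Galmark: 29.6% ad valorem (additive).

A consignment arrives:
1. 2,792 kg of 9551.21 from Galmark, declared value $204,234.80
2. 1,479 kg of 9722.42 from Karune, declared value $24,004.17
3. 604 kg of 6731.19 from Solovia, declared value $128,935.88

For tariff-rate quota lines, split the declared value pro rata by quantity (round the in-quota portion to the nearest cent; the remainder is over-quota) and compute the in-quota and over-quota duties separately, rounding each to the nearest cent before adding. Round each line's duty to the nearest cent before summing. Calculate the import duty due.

$39,650.37

Line 1 (9551.21, Galmark, 2,792 kg, $204,234.80):
Code 9551.21 is under a tariff-rate quota (threshold 2,896 kg). Quantity 2,792 kg is within the quota, so the in-quota rate 3% applies to the full value.
Duty = $204,234.80 × 3% = $6,127.04.
Line 2 (9722.42, Karune, 1,479 kg, $24,004.17):
Base rate for 9722.42 is $3.67/kg.
Origin Karune qualifies under the Junova–Karune agreement and 9722.42 is covered: preferential rate Free applies instead.
The additional-duty order on 9722.42 targets Galmark, not Karune; it does not apply.
Duty = $24,004.17 × 0% = $0.00.
Line 3 (6731.19, Solovia, 604 kg, $128,935.88):
Base rate for 6731.19 is 26%.
Duty = $128,935.88 × 26% = $33,523.33.
Total = $6,127.04 + $0.00 + $33,523.33 = $39,650.37.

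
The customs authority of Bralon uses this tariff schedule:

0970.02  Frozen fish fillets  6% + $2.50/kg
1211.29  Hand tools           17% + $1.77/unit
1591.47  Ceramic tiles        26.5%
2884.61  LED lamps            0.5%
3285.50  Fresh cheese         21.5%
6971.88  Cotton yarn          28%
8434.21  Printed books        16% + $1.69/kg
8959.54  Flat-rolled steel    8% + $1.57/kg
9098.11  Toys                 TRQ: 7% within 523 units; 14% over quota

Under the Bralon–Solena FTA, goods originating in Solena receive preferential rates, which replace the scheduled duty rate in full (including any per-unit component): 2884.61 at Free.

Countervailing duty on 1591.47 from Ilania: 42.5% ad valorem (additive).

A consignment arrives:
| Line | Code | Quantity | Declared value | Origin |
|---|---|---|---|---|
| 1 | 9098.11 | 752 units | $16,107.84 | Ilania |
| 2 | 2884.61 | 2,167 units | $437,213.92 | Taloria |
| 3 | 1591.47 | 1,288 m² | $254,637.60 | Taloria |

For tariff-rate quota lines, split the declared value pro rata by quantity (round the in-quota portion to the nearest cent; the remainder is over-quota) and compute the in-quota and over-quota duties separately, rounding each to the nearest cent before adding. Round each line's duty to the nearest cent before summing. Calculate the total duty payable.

Line 1 (9098.11, Ilania, 752 units, $16,107.84):
Code 9098.11 is under a tariff-rate quota (threshold 523 units). In-quota: 523 units at 7%; over-quota: 229 units at 14%.
Pro-rata value split: in-quota = $16,107.84 × 523/752 = $11,202.66; over-quota = $16,107.84 − $11,202.66 = $4,905.18.
In-quota duty = $11,202.66 × 7% = $784.19. Over-quota duty = $4,905.18 × 14% = $686.73.
Line duty = $784.19 + $686.73 = $1,470.92.
Line 2 (2884.61, Taloria, 2,167 units, $437,213.92):
Base rate for 2884.61 is 0.5%.
2884.61 has an FTA preferential rate, but origin Taloria is not Solena; base rate stands.
Duty = $437,213.92 × 0.5% = $2,186.07.
Line 3 (1591.47, Taloria, 1,288 m², $254,637.60):
Base rate for 1591.47 is 26.5%.
The additional-duty order on 1591.47 targets Ilania, not Taloria; it does not apply.
Duty = $254,637.60 × 26.5% = $67,478.96.
Total = $1,470.92 + $2,186.07 + $67,478.96 = $71,135.95.

$71,135.95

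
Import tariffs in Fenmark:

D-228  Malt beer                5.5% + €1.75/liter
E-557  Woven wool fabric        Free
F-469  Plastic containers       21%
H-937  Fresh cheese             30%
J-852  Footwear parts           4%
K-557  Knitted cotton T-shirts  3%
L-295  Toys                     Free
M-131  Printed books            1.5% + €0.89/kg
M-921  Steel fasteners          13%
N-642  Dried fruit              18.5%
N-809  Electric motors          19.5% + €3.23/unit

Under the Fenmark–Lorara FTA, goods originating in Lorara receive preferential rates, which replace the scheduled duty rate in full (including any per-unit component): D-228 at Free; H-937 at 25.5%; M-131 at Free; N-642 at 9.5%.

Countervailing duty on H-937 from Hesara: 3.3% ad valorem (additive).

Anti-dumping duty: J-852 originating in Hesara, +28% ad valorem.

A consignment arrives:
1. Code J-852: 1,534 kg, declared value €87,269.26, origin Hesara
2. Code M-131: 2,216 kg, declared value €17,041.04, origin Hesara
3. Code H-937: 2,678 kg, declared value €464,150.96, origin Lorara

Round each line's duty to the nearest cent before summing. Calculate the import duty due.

€148,512.51

Line 1 (J-852, Hesara, 1,534 kg, €87,269.26):
Base rate for J-852 is 4%.
Additional duty on J-852 from Hesara: +28%. Applied ad valorem rate: 4% + 28% = 32%.
Duty = €87,269.26 × 32% = €27,926.16.
Line 2 (M-131, Hesara, 2,216 kg, €17,041.04):
Base rate for M-131 is 1.5% + €0.89/kg.
M-131 has an FTA preferential rate, but origin Hesara is not Lorara; base rate stands.
Duty = €17,041.04 × 1.5% + 2,216 × €0.89 = €2,227.86.
Line 3 (H-937, Lorara, 2,678 kg, €464,150.96):
Base rate for H-937 is 30%.
Origin Lorara qualifies under the Fenmark–Lorara agreement and H-937 is covered: preferential rate 25.5% applies instead.
The additional-duty order on H-937 targets Hesara, not Lorara; it does not apply.
Duty = €464,150.96 × 25.5% = €118,358.49.
Total = €27,926.16 + €2,227.86 + €118,358.49 = €148,512.51.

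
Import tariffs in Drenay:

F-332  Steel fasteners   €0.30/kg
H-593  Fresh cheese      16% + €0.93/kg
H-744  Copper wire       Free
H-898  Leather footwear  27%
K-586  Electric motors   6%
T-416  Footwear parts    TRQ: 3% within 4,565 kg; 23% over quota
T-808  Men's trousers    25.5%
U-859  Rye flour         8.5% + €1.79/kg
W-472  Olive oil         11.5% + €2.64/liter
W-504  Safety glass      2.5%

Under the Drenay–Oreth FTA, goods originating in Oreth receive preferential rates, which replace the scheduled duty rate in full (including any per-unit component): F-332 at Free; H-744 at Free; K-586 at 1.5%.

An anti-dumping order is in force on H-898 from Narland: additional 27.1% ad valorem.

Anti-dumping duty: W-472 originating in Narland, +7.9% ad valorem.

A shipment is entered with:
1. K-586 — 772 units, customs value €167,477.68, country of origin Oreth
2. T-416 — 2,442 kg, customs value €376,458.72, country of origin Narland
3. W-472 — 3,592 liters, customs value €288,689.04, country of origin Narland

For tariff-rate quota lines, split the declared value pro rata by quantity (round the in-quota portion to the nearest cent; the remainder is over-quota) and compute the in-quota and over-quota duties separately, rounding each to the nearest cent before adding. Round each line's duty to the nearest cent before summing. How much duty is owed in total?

Line 1 (K-586, Oreth, 772 units, €167,477.68):
Base rate for K-586 is 6%.
Origin Oreth qualifies under the Drenay–Oreth agreement and K-586 is covered: preferential rate 1.5% applies instead.
Duty = €167,477.68 × 1.5% = €2,512.17.
Line 2 (T-416, Narland, 2,442 kg, €376,458.72):
Code T-416 is under a tariff-rate quota (threshold 4,565 kg). Quantity 2,442 kg is within the quota, so the in-quota rate 3% applies to the full value.
Duty = €376,458.72 × 3% = €11,293.76.
Line 3 (W-472, Narland, 3,592 liters, €288,689.04):
Base rate for W-472 is 11.5% + €2.64/liter.
Additional duty on W-472 from Narland: +7.9%. Applied ad valorem rate: 11.5% + 7.9% = 19.4%.
Duty = €288,689.04 × 19.4% + 3,592 × €2.64 = €65,488.55.
Total = €2,512.17 + €11,293.76 + €65,488.55 = €79,294.48.

€79,294.48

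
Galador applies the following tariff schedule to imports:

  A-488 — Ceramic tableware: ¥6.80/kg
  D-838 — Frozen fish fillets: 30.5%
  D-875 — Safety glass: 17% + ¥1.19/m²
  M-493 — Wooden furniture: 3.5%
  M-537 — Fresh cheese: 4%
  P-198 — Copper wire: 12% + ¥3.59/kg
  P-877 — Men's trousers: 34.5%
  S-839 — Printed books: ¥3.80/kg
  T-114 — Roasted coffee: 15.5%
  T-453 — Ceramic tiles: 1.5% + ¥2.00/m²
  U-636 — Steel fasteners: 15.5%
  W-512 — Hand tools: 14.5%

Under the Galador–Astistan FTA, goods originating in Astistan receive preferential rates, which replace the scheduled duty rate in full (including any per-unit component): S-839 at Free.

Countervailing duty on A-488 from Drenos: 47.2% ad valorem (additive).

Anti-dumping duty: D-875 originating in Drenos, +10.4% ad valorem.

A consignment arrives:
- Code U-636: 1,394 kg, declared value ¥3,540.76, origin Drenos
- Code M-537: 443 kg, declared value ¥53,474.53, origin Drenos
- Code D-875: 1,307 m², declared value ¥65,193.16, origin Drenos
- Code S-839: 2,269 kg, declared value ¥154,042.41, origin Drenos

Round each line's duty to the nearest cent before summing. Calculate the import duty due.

Line 1 (U-636, Drenos, 1,394 kg, ¥3,540.76):
Base rate for U-636 is 15.5%.
Duty = ¥3,540.76 × 15.5% = ¥548.82.
Line 2 (M-537, Drenos, 443 kg, ¥53,474.53):
Base rate for M-537 is 4%.
Duty = ¥53,474.53 × 4% = ¥2,138.98.
Line 3 (D-875, Drenos, 1,307 m², ¥65,193.16):
Base rate for D-875 is 17% + ¥1.19/m².
Additional duty on D-875 from Drenos: +10.4%. Applied ad valorem rate: 17% + 10.4% = 27.4%.
Duty = ¥65,193.16 × 27.4% + 1,307 × ¥1.19 = ¥19,418.26.
Line 4 (S-839, Drenos, 2,269 kg, ¥154,042.41):
Base rate for S-839 is ¥3.80/kg.
S-839 has an FTA preferential rate, but origin Drenos is not Astistan; base rate stands.
Duty = 2,269 × ¥3.80 = ¥8,622.20.
Total = ¥548.82 + ¥2,138.98 + ¥19,418.26 + ¥8,622.20 = ¥30,728.26.

¥30,728.26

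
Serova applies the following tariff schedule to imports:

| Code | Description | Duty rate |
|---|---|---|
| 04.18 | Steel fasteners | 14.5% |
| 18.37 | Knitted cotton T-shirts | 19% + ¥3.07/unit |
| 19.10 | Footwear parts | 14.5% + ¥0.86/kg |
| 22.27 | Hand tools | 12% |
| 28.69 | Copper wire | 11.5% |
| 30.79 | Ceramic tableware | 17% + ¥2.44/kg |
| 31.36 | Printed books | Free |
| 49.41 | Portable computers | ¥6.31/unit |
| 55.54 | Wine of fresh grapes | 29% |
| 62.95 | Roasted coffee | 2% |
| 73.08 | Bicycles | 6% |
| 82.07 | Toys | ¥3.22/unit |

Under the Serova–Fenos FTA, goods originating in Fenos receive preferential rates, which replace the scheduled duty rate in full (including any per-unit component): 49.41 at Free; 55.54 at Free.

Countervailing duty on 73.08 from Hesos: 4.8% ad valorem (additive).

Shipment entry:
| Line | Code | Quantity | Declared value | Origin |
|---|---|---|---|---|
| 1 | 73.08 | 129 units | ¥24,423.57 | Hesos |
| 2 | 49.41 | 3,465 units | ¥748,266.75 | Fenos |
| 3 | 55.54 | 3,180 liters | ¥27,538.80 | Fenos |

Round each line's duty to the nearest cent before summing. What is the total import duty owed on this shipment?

¥2,637.75

Line 1 (73.08, Hesos, 129 units, ¥24,423.57):
Base rate for 73.08 is 6%.
Additional duty on 73.08 from Hesos: +4.8%. Applied ad valorem rate: 6% + 4.8% = 10.8%.
Duty = ¥24,423.57 × 10.8% = ¥2,637.75.
Line 2 (49.41, Fenos, 3,465 units, ¥748,266.75):
Base rate for 49.41 is ¥6.31/unit.
Origin Fenos qualifies under the Serova–Fenos agreement and 49.41 is covered: preferential rate Free applies instead.
Duty = ¥748,266.75 × 0% = ¥0.00.
Line 3 (55.54, Fenos, 3,180 liters, ¥27,538.80):
Base rate for 55.54 is 29%.
Origin Fenos qualifies under the Serova–Fenos agreement and 55.54 is covered: preferential rate Free applies instead.
Duty = ¥27,538.80 × 0% = ¥0.00.
Total = ¥2,637.75 + ¥0.00 + ¥0.00 = ¥2,637.75.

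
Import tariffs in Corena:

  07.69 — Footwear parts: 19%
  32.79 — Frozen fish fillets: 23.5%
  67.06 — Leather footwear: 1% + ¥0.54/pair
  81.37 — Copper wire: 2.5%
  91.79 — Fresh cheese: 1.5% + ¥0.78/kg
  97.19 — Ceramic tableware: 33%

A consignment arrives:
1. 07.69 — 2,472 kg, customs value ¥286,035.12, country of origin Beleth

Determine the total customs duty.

Line 1 (07.69, Beleth, 2,472 kg, ¥286,035.12):
Base rate for 07.69 is 19%.
Duty = ¥286,035.12 × 19% = ¥54,346.67.

¥54,346.67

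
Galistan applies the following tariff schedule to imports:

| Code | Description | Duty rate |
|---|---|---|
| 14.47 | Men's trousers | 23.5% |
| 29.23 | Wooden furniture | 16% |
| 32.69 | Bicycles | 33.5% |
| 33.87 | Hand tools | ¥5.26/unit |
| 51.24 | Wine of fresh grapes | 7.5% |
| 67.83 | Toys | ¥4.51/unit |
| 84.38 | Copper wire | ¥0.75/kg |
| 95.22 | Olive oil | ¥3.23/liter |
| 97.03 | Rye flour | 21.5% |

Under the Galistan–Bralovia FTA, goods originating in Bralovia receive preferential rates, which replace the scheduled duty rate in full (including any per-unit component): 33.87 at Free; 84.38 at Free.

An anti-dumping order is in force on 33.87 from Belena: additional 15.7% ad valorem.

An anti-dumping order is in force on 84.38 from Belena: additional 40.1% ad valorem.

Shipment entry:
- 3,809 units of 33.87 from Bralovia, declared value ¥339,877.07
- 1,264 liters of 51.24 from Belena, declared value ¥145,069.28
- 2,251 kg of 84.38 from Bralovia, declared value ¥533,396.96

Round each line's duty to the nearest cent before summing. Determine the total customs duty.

Line 1 (33.87, Bralovia, 3,809 units, ¥339,877.07):
Base rate for 33.87 is ¥5.26/unit.
Origin Bralovia qualifies under the Galistan–Bralovia agreement and 33.87 is covered: preferential rate Free applies instead.
The additional-duty order on 33.87 targets Belena, not Bralovia; it does not apply.
Duty = ¥339,877.07 × 0% = ¥0.00.
Line 2 (51.24, Belena, 1,264 liters, ¥145,069.28):
Base rate for 51.24 is 7.5%.
Duty = ¥145,069.28 × 7.5% = ¥10,880.20.
Line 3 (84.38, Bralovia, 2,251 kg, ¥533,396.96):
Base rate for 84.38 is ¥0.75/kg.
Origin Bralovia qualifies under the Galistan–Bralovia agreement and 84.38 is covered: preferential rate Free applies instead.
The additional-duty order on 84.38 targets Belena, not Bralovia; it does not apply.
Duty = ¥533,396.96 × 0% = ¥0.00.
Total = ¥0.00 + ¥10,880.20 + ¥0.00 = ¥10,880.20.

¥10,880.20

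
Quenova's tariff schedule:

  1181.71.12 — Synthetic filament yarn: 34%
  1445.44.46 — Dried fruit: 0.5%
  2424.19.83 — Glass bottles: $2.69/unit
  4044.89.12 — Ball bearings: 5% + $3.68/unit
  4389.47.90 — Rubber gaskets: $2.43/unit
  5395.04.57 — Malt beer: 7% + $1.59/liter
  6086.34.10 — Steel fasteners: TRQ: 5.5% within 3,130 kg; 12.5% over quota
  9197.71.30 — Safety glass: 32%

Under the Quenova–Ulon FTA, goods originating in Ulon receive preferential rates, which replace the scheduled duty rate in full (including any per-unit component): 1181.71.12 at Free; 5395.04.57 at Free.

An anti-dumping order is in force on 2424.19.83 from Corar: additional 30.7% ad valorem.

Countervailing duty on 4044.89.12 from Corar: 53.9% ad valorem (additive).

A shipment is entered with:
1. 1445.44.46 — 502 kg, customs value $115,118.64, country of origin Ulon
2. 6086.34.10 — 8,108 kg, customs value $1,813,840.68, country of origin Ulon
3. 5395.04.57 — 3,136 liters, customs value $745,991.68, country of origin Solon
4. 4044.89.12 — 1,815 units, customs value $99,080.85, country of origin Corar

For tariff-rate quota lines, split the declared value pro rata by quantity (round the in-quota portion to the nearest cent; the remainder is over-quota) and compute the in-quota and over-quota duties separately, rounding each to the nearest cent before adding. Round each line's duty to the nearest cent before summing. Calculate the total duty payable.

$300,534.30

Line 1 (1445.44.46, Ulon, 502 kg, $115,118.64):
Base rate for 1445.44.46 is 0.5%.
Origin Ulon is the FTA partner but 1445.44.46 is not on the preference list; base rate stands.
Duty = $115,118.64 × 0.5% = $575.59.
Line 2 (6086.34.10, Ulon, 8,108 kg, $1,813,840.68):
Code 6086.34.10 is under a tariff-rate quota (threshold 3,130 kg). In-quota: 3,130 kg at 5.5%; over-quota: 4,978 kg at 12.5%.
Pro-rata value split: in-quota = $1,813,840.68 × 3,130/8,108 = $700,212.30; over-quota = $1,813,840.68 − $700,212.30 = $1,113,628.38.
In-quota duty = $700,212.30 × 5.5% = $38,511.68. Over-quota duty = $1,113,628.38 × 12.5% = $139,203.55.
Line duty = $38,511.68 + $139,203.55 = $177,715.23.
Line 3 (5395.04.57, Solon, 3,136 liters, $745,991.68):
Base rate for 5395.04.57 is 7% + $1.59/liter.
5395.04.57 has an FTA preferential rate, but origin Solon is not Ulon; base rate stands.
Duty = $745,991.68 × 7% + 3,136 × $1.59 = $57,205.66.
Line 4 (4044.89.12, Corar, 1,815 units, $99,080.85):
Base rate for 4044.89.12 is 5% + $3.68/unit.
Additional duty on 4044.89.12 from Corar: +53.9%. Applied ad valorem rate: 5% + 53.9% = 58.9%.
Duty = $99,080.85 × 58.9% + 1,815 × $3.68 = $65,037.82.
Total = $575.59 + $177,715.23 + $57,205.66 + $65,037.82 = $300,534.30.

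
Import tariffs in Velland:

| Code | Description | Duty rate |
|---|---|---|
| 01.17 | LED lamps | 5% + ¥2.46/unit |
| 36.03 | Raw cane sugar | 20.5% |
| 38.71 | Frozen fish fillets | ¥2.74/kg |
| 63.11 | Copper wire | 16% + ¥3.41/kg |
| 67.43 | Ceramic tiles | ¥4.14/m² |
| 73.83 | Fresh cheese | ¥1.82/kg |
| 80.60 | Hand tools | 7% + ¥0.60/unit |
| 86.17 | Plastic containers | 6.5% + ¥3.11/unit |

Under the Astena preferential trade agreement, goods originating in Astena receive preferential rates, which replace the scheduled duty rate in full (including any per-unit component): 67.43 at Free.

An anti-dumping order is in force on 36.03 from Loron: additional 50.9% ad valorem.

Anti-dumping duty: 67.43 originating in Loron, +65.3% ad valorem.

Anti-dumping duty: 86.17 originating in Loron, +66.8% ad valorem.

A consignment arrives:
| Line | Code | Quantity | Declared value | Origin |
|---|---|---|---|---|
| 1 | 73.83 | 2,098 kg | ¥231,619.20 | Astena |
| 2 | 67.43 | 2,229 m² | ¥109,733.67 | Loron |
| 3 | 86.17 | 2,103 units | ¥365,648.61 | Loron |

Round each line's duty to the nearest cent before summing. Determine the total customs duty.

Line 1 (73.83, Astena, 2,098 kg, ¥231,619.20):
Base rate for 73.83 is ¥1.82/kg.
Origin Astena is the FTA partner but 73.83 is not on the preference list; base rate stands.
Duty = 2,098 × ¥1.82 = ¥3,818.36.
Line 2 (67.43, Loron, 2,229 m², ¥109,733.67):
Base rate for 67.43 is ¥4.14/m².
67.43 has an FTA preferential rate, but origin Loron is not Astena; base rate stands.
Additional duty on 67.43 from Loron: +65.3% ad valorem. Applied ad valorem rate = 65.3%.
Duty = ¥109,733.67 × 65.3% + 2,229 × ¥4.14 = ¥80,884.15.
Line 3 (86.17, Loron, 2,103 units, ¥365,648.61):
Base rate for 86.17 is 6.5% + ¥3.11/unit.
Additional duty on 86.17 from Loron: +66.8%. Applied ad valorem rate: 6.5% + 66.8% = 73.3%.
Duty = ¥365,648.61 × 73.3% + 2,103 × ¥3.11 = ¥274,560.76.
Total = ¥3,818.36 + ¥80,884.15 + ¥274,560.76 = ¥359,263.27.

¥359,263.27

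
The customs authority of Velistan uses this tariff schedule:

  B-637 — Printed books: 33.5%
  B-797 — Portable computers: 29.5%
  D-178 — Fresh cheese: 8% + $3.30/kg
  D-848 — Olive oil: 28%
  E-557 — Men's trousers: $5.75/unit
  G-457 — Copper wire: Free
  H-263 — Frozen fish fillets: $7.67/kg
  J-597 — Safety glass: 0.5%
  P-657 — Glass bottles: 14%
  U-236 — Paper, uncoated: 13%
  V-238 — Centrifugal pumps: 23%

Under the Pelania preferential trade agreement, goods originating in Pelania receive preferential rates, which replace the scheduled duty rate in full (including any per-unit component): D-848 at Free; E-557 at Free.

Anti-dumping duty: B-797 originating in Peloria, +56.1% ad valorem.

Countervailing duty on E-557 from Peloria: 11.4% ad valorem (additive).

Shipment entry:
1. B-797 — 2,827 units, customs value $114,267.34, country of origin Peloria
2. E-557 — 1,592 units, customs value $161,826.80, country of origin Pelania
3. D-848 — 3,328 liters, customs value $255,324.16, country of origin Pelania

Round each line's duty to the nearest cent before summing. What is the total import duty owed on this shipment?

$97,812.84

Line 1 (B-797, Peloria, 2,827 units, $114,267.34):
Base rate for B-797 is 29.5%.
Additional duty on B-797 from Peloria: +56.1%. Applied ad valorem rate: 29.5% + 56.1% = 85.6%.
Duty = $114,267.34 × 85.6% = $97,812.84.
Line 2 (E-557, Pelania, 1,592 units, $161,826.80):
Base rate for E-557 is $5.75/unit.
Origin Pelania qualifies under the Velistan–Pelania agreement and E-557 is covered: preferential rate Free applies instead.
The additional-duty order on E-557 targets Peloria, not Pelania; it does not apply.
Duty = $161,826.80 × 0% = $0.00.
Line 3 (D-848, Pelania, 3,328 liters, $255,324.16):
Base rate for D-848 is 28%.
Origin Pelania qualifies under the Velistan–Pelania agreement and D-848 is covered: preferential rate Free applies instead.
Duty = $255,324.16 × 0% = $0.00.
Total = $97,812.84 + $0.00 + $0.00 = $97,812.84.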